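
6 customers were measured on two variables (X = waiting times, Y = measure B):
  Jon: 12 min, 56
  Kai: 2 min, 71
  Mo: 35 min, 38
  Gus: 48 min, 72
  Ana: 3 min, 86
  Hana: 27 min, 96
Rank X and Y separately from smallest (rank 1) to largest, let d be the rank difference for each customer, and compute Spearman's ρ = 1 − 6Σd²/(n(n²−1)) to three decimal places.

Ranks of variable 1: 3, 1, 5, 6, 2, 4
Ranks of variable 2: 2, 3, 1, 4, 5, 6
d = r₁ − r₂: 1, -2, 4, 2, -3, -2
d²: 1, 4, 16, 4, 9, 4; Σd² = 38
ρ = 1 − 6·38/(6·35) = 1 − 228/210 = -0.086

-0.086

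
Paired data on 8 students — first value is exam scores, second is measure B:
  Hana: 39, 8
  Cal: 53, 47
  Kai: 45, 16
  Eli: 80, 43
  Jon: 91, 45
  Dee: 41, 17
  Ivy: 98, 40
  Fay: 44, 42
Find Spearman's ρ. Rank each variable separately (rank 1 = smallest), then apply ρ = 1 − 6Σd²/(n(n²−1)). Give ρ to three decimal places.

0.595

Ranks of variable 1: 1, 5, 4, 6, 7, 2, 8, 3
Ranks of variable 2: 1, 8, 2, 6, 7, 3, 4, 5
d = r₁ − r₂: 0, -3, 2, 0, 0, -1, 4, -2
d²: 0, 9, 4, 0, 0, 1, 16, 4; Σd² = 34
ρ = 1 − 6·34/(8·63) = 1 − 204/504 = 0.595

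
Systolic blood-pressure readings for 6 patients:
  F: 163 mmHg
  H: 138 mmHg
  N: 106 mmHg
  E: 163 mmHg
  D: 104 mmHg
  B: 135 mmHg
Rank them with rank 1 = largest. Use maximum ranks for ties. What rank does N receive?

5

Sorted (descending): 163, 163, 138, 135, 106, 104
The 2 values of 163 occupy positions 1–2 → each gets rank 2.
N has value 106 mmHg → rank 5.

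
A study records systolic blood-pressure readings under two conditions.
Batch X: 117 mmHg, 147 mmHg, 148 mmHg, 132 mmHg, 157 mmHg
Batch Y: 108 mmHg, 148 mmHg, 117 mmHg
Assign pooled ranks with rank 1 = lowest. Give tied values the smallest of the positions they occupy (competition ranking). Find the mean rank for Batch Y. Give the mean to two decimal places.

Sorted (ascending): 108, 117, 117, 132, 147, 148, 148, 157
The 2 values of 117 occupy positions 2–3 → each gets rank 2.
The 2 values of 148 occupy positions 6–7 → each gets rank 6.
Batch Y values → pooled ranks: 108→1, 148→6, 117→2
Mean rank = (1 + 6 + 2) / 3 = 3.00

3.00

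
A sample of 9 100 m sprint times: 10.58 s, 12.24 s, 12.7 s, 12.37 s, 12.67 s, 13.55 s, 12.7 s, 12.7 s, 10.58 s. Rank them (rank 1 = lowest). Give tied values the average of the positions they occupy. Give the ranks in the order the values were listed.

1.5, 3, 7, 4, 5, 9, 7, 7, 1.5

Sorted (ascending): 10.58, 10.58, 12.24, 12.37, 12.67, 12.7, 12.7, 12.7, 13.55
The 2 values of 10.58 occupy positions 1–2 → average rank (1+2)/2 = 1.5.
The 3 values of 12.7 occupy positions 6–8 → average rank 7.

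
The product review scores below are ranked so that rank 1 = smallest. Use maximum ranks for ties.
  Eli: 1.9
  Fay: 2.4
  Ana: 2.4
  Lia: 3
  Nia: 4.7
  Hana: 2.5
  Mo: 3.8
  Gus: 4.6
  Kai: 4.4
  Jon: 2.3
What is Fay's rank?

Sorted (ascending): 1.9, 2.3, 2.4, 2.4, 2.5, 3, 3.8, 4.4, 4.6, 4.7
The 2 values of 2.4 occupy positions 3–4 → each gets rank 4.
Fay has value 2.4 → rank 4.

4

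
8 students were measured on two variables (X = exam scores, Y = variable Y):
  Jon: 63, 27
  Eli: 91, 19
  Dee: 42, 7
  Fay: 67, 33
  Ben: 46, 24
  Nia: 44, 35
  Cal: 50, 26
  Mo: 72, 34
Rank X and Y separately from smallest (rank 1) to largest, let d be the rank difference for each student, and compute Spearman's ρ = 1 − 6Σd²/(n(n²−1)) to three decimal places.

Ranks of variable 1: 5, 8, 1, 6, 3, 2, 4, 7
Ranks of variable 2: 5, 2, 1, 6, 3, 8, 4, 7
d = r₁ − r₂: 0, 6, 0, 0, 0, -6, 0, 0
d²: 0, 36, 0, 0, 0, 36, 0, 0; Σd² = 72
ρ = 1 − 6·72/(8·63) = 1 − 432/504 = 0.143

0.143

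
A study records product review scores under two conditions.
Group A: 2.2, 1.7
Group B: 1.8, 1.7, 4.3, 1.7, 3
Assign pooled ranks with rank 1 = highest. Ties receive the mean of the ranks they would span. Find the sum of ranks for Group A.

9

Sorted (descending): 4.3, 3, 2.2, 1.8, 1.7, 1.7, 1.7
The 3 values of 1.7 occupy positions 5–7 → average rank 6.
Group A values → pooled ranks: 2.2→3, 1.7→6
Rank sum = 3 + 6 = 9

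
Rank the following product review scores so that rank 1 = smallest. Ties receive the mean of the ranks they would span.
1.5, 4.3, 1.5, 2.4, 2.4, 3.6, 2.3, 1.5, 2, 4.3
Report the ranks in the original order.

Sorted (ascending): 1.5, 1.5, 1.5, 2, 2.3, 2.4, 2.4, 3.6, 4.3, 4.3
The 3 values of 1.5 occupy positions 1–3 → average rank 2.
The 2 values of 2.4 occupy positions 6–7 → average rank (6+7)/2 = 6.5.
The 2 values of 4.3 occupy positions 9–10 → average rank (9+10)/2 = 9.5.

2, 9.5, 2, 6.5, 6.5, 8, 5, 2, 4, 9.5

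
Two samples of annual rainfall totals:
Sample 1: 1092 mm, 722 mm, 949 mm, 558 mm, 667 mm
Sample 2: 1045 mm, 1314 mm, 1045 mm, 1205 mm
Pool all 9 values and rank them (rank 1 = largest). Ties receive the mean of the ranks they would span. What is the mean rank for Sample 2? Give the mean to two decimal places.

Sorted (descending): 1314, 1205, 1092, 1045, 1045, 949, 722, 667, 558
The 2 values of 1045 occupy positions 4–5 → average rank (4+5)/2 = 4.5.
Sample 2 values → pooled ranks: 1045→4.5, 1314→1, 1045→4.5, 1205→2
Mean rank = (4.5 + 1 + 4.5 + 2) / 4 = 3.00

3.00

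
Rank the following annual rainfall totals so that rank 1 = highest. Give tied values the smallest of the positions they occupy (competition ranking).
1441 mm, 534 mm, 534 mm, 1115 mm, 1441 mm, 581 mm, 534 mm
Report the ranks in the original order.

1, 5, 5, 3, 1, 4, 5

Sorted (descending): 1441, 1441, 1115, 581, 534, 534, 534
The 2 values of 1441 occupy positions 1–2 → each gets rank 1.
The 3 values of 534 occupy positions 5–7 → each gets rank 5.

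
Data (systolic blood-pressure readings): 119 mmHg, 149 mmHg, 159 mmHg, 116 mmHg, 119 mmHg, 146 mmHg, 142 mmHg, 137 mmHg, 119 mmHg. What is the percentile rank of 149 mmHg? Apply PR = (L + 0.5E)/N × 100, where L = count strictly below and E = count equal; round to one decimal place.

N = 9.
Strictly below 149: 7. Equal to 149: 1.
PR = (7 + 0.5·1)/9 × 100 = 83.3

83.3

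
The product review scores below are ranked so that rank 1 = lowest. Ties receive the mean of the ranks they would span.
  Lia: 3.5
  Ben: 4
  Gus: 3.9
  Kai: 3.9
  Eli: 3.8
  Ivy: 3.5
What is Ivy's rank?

1.5

Sorted (ascending): 3.5, 3.5, 3.8, 3.9, 3.9, 4
The 2 values of 3.5 occupy positions 1–2 → average rank (1+2)/2 = 1.5.
The 2 values of 3.9 occupy positions 4–5 → average rank (4+5)/2 = 4.5.
Ivy has value 3.5 → rank 1.5.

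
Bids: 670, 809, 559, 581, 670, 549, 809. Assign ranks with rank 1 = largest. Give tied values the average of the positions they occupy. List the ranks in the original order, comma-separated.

3.5, 1.5, 6, 5, 3.5, 7, 1.5

Sorted (descending): 809, 809, 670, 670, 581, 559, 549
The 2 values of 809 occupy positions 1–2 → average rank (1+2)/2 = 1.5.
The 2 values of 670 occupy positions 3–4 → average rank (3+4)/2 = 3.5.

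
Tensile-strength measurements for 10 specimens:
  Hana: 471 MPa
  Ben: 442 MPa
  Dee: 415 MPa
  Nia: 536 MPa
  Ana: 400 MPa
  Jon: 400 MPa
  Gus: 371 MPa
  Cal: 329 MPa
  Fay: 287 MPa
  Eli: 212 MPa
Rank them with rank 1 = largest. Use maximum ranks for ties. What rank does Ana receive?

6

Sorted (descending): 536, 471, 442, 415, 400, 400, 371, 329, 287, 212
The 2 values of 400 occupy positions 5–6 → each gets rank 6.
Ana has value 400 MPa → rank 6.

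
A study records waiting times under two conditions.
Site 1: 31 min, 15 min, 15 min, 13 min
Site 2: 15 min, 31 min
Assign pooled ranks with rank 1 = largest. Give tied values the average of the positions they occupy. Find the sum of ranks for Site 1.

15.5

Sorted (descending): 31, 31, 15, 15, 15, 13
The 2 values of 31 occupy positions 1–2 → average rank (1+2)/2 = 1.5.
The 3 values of 15 occupy positions 3–5 → average rank 4.
Site 1 values → pooled ranks: 31→1.5, 15→4, 15→4, 13→6
Rank sum = 1.5 + 4 + 4 + 6 = 15.5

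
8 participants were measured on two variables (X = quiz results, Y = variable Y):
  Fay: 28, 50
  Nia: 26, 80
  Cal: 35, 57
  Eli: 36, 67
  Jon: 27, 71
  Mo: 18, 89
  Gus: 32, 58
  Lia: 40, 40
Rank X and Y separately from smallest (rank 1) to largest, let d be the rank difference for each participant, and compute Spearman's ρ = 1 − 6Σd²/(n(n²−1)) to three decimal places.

-0.786

Ranks of variable 1: 4, 2, 6, 7, 3, 1, 5, 8
Ranks of variable 2: 2, 7, 3, 5, 6, 8, 4, 1
d = r₁ − r₂: 2, -5, 3, 2, -3, -7, 1, 7
d²: 4, 25, 9, 4, 9, 49, 1, 49; Σd² = 150
ρ = 1 − 6·150/(8·63) = 1 − 900/504 = -0.786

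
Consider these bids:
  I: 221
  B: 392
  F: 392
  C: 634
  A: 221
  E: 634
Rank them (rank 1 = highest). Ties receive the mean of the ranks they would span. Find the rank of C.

Sorted (descending): 634, 634, 392, 392, 221, 221
The 2 values of 634 occupy positions 1–2 → average rank (1+2)/2 = 1.5.
The 2 values of 392 occupy positions 3–4 → average rank (3+4)/2 = 3.5.
The 2 values of 221 occupy positions 5–6 → average rank (5+6)/2 = 5.5.
C has value 634 → rank 1.5.

1.5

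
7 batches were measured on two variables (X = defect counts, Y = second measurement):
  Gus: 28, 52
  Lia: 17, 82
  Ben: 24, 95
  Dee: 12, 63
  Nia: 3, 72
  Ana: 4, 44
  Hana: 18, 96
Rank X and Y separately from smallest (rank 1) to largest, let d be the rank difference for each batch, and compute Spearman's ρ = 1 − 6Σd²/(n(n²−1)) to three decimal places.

Ranks of variable 1: 7, 4, 6, 3, 1, 2, 5
Ranks of variable 2: 2, 5, 6, 3, 4, 1, 7
d = r₁ − r₂: 5, -1, 0, 0, -3, 1, -2
d²: 25, 1, 0, 0, 9, 1, 4; Σd² = 40
ρ = 1 − 6·40/(7·48) = 1 − 240/336 = 0.286

0.286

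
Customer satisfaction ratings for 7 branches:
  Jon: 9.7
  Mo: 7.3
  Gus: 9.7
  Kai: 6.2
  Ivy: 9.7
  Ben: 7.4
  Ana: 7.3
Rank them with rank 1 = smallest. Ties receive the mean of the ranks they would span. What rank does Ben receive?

4

Sorted (ascending): 6.2, 7.3, 7.3, 7.4, 9.7, 9.7, 9.7
The 2 values of 7.3 occupy positions 2–3 → average rank (2+3)/2 = 2.5.
The 3 values of 9.7 occupy positions 5–7 → average rank 6.
Ben has value 7.4 → rank 4.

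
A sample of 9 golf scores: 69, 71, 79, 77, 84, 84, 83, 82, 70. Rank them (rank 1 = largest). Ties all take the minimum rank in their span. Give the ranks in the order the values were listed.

Sorted (descending): 84, 84, 83, 82, 79, 77, 71, 70, 69
The 2 values of 84 occupy positions 1–2 → each gets rank 1.

9, 7, 5, 6, 1, 1, 3, 4, 8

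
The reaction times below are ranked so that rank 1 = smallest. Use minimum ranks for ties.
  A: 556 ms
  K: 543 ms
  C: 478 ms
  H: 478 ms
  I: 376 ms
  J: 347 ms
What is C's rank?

3

Sorted (ascending): 347, 376, 478, 478, 543, 556
The 2 values of 478 occupy positions 3–4 → each gets rank 3.
C has value 478 ms → rank 3.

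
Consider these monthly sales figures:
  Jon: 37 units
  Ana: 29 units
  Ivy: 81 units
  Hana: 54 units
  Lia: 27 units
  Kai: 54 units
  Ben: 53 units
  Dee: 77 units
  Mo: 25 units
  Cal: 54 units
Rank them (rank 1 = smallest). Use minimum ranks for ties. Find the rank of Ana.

3

Sorted (ascending): 25, 27, 29, 37, 53, 54, 54, 54, 77, 81
The 3 values of 54 occupy positions 6–8 → each gets rank 6.
Ana has value 29 units → rank 3.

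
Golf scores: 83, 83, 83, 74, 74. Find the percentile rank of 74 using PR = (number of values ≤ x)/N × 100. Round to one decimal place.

N = 5.
Strictly below 74: 0. Equal to 74: 2.
PR = 2/5 × 100 = 40.0

40.0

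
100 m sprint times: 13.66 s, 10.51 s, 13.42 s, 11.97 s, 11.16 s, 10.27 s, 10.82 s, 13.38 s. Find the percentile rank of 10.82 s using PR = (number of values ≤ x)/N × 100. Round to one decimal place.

37.5

N = 8.
Strictly below 10.82: 2. Equal to 10.82: 1.
PR = 3/8 × 100 = 37.5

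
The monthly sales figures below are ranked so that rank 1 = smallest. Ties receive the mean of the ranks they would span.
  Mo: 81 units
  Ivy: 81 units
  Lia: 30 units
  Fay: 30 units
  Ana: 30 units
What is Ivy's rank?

4.5

Sorted (ascending): 30, 30, 30, 81, 81
The 3 values of 30 occupy positions 1–3 → average rank 2.
The 2 values of 81 occupy positions 4–5 → average rank (4+5)/2 = 4.5.
Ivy has value 81 units → rank 4.5.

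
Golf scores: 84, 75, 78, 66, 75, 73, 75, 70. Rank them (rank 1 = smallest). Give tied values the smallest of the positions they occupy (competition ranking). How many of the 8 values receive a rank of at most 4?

6

Sorted (ascending): 66, 70, 73, 75, 75, 75, 78, 84
The 3 values of 75 occupy positions 4–6 → each gets rank 4.
Ranks ≤ 4: {1, 2, 3, 4, 4, 4} → 6 values.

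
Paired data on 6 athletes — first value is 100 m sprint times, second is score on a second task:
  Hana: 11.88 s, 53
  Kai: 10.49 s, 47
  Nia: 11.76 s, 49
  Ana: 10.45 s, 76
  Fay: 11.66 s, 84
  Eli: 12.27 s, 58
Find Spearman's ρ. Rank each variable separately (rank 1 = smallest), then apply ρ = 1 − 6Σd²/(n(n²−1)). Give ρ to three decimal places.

Ranks of variable 1: 5, 2, 4, 1, 3, 6
Ranks of variable 2: 3, 1, 2, 5, 6, 4
d = r₁ − r₂: 2, 1, 2, -4, -3, 2
d²: 4, 1, 4, 16, 9, 4; Σd² = 38
ρ = 1 − 6·38/(6·35) = 1 − 228/210 = -0.086

-0.086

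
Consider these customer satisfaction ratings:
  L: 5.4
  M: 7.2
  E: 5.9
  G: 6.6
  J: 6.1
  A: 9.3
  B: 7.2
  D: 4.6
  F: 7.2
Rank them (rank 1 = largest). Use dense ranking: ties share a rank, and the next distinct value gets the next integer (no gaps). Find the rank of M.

Sorted (descending): 9.3, 7.2, 7.2, 7.2, 6.6, 6.1, 5.9, 5.4, 4.6
The 3 values of 7.2 share dense rank 2.
Remaining distinct values take the next consecutive integers.
M has value 7.2 → rank 2.

2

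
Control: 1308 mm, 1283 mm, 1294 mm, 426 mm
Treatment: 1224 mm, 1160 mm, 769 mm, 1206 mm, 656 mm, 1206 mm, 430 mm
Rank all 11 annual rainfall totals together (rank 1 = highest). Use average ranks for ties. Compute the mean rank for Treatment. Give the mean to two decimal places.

7.00

Sorted (descending): 1308, 1294, 1283, 1224, 1206, 1206, 1160, 769, 656, 430, 426
The 2 values of 1206 occupy positions 5–6 → average rank (5+6)/2 = 5.5.
Treatment values → pooled ranks: 1224→4, 1160→7, 769→8, 1206→5.5, 656→9, 1206→5.5, 430→10
Mean rank = (4 + 7 + 8 + 5.5 + 9 + 5.5 + 10) / 7 = 7.00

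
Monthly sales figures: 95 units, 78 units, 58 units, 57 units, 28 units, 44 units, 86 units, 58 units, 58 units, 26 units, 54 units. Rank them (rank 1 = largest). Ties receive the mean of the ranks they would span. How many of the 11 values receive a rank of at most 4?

3

Sorted (descending): 95, 86, 78, 58, 58, 58, 57, 54, 44, 28, 26
The 3 values of 58 occupy positions 4–6 → average rank 5.
Ranks ≤ 4: {1, 2, 3} → 3 values.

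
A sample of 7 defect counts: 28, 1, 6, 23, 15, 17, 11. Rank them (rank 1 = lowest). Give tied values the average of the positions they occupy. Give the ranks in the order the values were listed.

Sorted (ascending): 1, 6, 11, 15, 17, 23, 28
No ties — each value takes its position as its rank.

7, 1, 2, 6, 4, 5, 3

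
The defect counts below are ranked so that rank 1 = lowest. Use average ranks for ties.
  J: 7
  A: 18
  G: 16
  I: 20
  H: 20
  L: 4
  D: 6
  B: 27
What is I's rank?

Sorted (ascending): 4, 6, 7, 16, 18, 20, 20, 27
The 2 values of 20 occupy positions 6–7 → average rank (6+7)/2 = 6.5.
I has value 20 → rank 6.5.

6.5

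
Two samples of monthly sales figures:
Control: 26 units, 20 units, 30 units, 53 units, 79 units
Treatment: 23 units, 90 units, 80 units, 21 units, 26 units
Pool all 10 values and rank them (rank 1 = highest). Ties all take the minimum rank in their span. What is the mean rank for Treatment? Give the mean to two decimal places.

Sorted (descending): 90, 80, 79, 53, 30, 26, 26, 23, 21, 20
The 2 values of 26 occupy positions 6–7 → each gets rank 6.
Treatment values → pooled ranks: 23→8, 90→1, 80→2, 21→9, 26→6
Mean rank = (8 + 1 + 2 + 9 + 6) / 5 = 5.20

5.20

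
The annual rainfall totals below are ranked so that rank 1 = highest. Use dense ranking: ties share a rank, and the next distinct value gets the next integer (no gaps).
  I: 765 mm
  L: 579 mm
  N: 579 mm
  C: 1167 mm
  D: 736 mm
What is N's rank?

4

Sorted (descending): 1167, 765, 736, 579, 579
The 2 values of 579 share dense rank 4.
Remaining distinct values take the next consecutive integers.
N has value 579 mm → rank 4.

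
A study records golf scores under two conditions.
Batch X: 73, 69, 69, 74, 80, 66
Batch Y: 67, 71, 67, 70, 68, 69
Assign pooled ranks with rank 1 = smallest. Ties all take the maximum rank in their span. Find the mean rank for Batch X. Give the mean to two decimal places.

8.00

Sorted (ascending): 66, 67, 67, 68, 69, 69, 69, 70, 71, 73, 74, 80
The 2 values of 67 occupy positions 2–3 → each gets rank 3.
The 3 values of 69 occupy positions 5–7 → each gets rank 7.
Batch X values → pooled ranks: 73→10, 69→7, 69→7, 74→11, 80→12, 66→1
Mean rank = (10 + 7 + 7 + 11 + 12 + 1) / 6 = 8.00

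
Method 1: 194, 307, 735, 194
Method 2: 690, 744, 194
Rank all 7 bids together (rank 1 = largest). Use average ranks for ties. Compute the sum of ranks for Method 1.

18

Sorted (descending): 744, 735, 690, 307, 194, 194, 194
The 3 values of 194 occupy positions 5–7 → average rank 6.
Method 1 values → pooled ranks: 194→6, 307→4, 735→2, 194→6
Rank sum = 6 + 4 + 2 + 6 = 18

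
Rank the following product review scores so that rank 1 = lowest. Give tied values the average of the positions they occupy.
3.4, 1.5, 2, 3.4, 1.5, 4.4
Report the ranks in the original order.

4.5, 1.5, 3, 4.5, 1.5, 6

Sorted (ascending): 1.5, 1.5, 2, 3.4, 3.4, 4.4
The 2 values of 1.5 occupy positions 1–2 → average rank (1+2)/2 = 1.5.
The 2 values of 3.4 occupy positions 4–5 → average rank (4+5)/2 = 4.5.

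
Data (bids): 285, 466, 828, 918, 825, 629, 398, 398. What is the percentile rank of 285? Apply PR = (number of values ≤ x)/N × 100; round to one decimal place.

12.5

N = 8.
Strictly below 285: 0. Equal to 285: 1.
PR = 1/8 × 100 = 12.5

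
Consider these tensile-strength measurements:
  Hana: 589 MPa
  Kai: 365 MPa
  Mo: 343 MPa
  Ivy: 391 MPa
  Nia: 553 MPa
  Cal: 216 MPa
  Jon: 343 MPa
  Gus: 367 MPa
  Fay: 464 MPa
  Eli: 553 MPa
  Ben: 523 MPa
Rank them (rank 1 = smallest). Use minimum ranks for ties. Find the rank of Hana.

Sorted (ascending): 216, 343, 343, 365, 367, 391, 464, 523, 553, 553, 589
The 2 values of 343 occupy positions 2–3 → each gets rank 2.
The 2 values of 553 occupy positions 9–10 → each gets rank 9.
Hana has value 589 MPa → rank 11.

11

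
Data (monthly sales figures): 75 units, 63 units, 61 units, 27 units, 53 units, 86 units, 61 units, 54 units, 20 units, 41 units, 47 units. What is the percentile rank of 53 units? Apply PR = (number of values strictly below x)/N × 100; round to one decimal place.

36.4

N = 11.
Strictly below 53: 4. Equal to 53: 1.
PR = 4/11 × 100 = 36.4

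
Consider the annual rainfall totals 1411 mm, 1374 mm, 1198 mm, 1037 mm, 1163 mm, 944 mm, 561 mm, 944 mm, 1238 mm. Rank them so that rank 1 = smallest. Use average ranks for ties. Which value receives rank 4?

Sorted (ascending): 561, 944, 944, 1037, 1163, 1198, 1238, 1374, 1411
The 2 values of 944 occupy positions 2–3 → average rank (2+3)/2 = 2.5.
Rank 4 → value 1037.

1037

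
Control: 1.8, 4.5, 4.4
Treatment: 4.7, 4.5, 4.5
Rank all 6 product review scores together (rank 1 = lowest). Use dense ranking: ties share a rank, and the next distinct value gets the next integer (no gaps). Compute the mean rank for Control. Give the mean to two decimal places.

2.00

Sorted (ascending): 1.8, 4.4, 4.5, 4.5, 4.5, 4.7
The 3 values of 4.5 share dense rank 3.
Remaining distinct values take the next consecutive integers.
Control values → pooled ranks: 1.8→1, 4.5→3, 4.4→2
Mean rank = (1 + 3 + 2) / 3 = 2.00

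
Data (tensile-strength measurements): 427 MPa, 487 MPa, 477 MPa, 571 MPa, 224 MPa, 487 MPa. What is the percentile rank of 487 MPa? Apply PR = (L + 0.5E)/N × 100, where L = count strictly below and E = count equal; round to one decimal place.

N = 6.
Strictly below 487: 3. Equal to 487: 2.
PR = (3 + 0.5·2)/6 × 100 = 66.7

66.7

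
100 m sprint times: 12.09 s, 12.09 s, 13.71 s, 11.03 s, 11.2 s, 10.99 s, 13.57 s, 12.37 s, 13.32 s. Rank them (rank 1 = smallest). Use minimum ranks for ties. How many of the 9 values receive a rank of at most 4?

5

Sorted (ascending): 10.99, 11.03, 11.2, 12.09, 12.09, 12.37, 13.32, 13.57, 13.71
The 2 values of 12.09 occupy positions 4–5 → each gets rank 4.
Ranks ≤ 4: {1, 2, 3, 4, 4} → 5 values.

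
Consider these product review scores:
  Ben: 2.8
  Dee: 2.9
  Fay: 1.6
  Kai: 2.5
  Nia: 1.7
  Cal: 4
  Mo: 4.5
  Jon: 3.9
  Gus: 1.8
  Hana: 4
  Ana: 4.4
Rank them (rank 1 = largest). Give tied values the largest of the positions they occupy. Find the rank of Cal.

4

Sorted (descending): 4.5, 4.4, 4, 4, 3.9, 2.9, 2.8, 2.5, 1.8, 1.7, 1.6
The 2 values of 4 occupy positions 3–4 → each gets rank 4.
Cal has value 4 → rank 4.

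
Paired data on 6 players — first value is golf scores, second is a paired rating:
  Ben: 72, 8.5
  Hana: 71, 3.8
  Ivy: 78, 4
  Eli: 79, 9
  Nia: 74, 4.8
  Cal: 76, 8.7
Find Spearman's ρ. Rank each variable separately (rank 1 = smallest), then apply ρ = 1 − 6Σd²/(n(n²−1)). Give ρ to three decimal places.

0.600

Ranks of variable 1: 2, 1, 5, 6, 3, 4
Ranks of variable 2: 4, 1, 2, 6, 3, 5
d = r₁ − r₂: -2, 0, 3, 0, 0, -1
d²: 4, 0, 9, 0, 0, 1; Σd² = 14
ρ = 1 − 6·14/(6·35) = 1 − 84/210 = 0.600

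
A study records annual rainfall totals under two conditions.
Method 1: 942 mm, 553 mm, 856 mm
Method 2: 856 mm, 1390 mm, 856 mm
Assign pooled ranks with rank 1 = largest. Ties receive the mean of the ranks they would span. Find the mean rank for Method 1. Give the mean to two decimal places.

Sorted (descending): 1390, 942, 856, 856, 856, 553
The 3 values of 856 occupy positions 3–5 → average rank 4.
Method 1 values → pooled ranks: 942→2, 553→6, 856→4
Mean rank = (2 + 6 + 4) / 3 = 4.00

4.00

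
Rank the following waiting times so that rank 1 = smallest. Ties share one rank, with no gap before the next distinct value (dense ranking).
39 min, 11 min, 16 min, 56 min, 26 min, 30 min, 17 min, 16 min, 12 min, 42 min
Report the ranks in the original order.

7, 1, 3, 9, 5, 6, 4, 3, 2, 8

Sorted (ascending): 11, 12, 16, 16, 17, 26, 30, 39, 42, 56
The 2 values of 16 share dense rank 3.
Remaining distinct values take the next consecutive integers.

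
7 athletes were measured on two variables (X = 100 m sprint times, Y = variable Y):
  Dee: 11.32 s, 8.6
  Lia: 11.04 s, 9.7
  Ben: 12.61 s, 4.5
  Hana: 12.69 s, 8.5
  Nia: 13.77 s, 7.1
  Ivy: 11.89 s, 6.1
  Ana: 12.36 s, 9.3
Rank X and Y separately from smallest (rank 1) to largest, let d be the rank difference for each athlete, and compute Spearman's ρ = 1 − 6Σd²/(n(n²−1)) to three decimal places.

-0.536

Ranks of variable 1: 2, 1, 5, 6, 7, 3, 4
Ranks of variable 2: 5, 7, 1, 4, 3, 2, 6
d = r₁ − r₂: -3, -6, 4, 2, 4, 1, -2
d²: 9, 36, 16, 4, 16, 1, 4; Σd² = 86
ρ = 1 − 6·86/(7·48) = 1 − 516/336 = -0.536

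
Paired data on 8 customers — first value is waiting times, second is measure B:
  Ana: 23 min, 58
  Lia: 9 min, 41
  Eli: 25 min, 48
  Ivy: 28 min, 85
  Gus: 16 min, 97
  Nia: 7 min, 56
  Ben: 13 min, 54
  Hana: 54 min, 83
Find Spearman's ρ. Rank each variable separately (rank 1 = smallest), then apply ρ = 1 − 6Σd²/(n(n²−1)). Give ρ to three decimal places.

Ranks of variable 1: 5, 2, 6, 7, 4, 1, 3, 8
Ranks of variable 2: 5, 1, 2, 7, 8, 4, 3, 6
d = r₁ − r₂: 0, 1, 4, 0, -4, -3, 0, 2
d²: 0, 1, 16, 0, 16, 9, 0, 4; Σd² = 46
ρ = 1 − 6·46/(8·63) = 1 − 276/504 = 0.452

0.452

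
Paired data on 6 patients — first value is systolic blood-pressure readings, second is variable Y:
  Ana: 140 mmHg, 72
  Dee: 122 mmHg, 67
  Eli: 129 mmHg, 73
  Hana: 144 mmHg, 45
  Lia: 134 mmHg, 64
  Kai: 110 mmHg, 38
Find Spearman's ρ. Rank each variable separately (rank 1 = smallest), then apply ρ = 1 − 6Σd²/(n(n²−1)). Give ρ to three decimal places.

Ranks of variable 1: 5, 2, 3, 6, 4, 1
Ranks of variable 2: 5, 4, 6, 2, 3, 1
d = r₁ − r₂: 0, -2, -3, 4, 1, 0
d²: 0, 4, 9, 16, 1, 0; Σd² = 30
ρ = 1 − 6·30/(6·35) = 1 − 180/210 = 0.143

0.143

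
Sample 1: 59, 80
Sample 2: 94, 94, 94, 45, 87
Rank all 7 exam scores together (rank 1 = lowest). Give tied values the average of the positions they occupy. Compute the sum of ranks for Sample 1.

5

Sorted (ascending): 45, 59, 80, 87, 94, 94, 94
The 3 values of 94 occupy positions 5–7 → average rank 6.
Sample 1 values → pooled ranks: 59→2, 80→3
Rank sum = 2 + 3 = 5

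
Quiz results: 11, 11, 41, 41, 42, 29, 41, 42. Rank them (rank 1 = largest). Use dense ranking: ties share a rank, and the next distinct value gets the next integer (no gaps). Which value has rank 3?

Sorted (descending): 42, 42, 41, 41, 41, 29, 11, 11
The 2 values of 42 share dense rank 1.
The 3 values of 41 share dense rank 2.
The 2 values of 11 share dense rank 4.
Remaining distinct values take the next consecutive integers.
Rank 3 → value 29.

29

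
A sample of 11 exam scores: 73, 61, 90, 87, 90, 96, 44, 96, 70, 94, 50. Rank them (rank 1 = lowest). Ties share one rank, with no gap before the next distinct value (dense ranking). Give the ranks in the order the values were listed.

Sorted (ascending): 44, 50, 61, 70, 73, 87, 90, 90, 94, 96, 96
The 2 values of 90 share dense rank 7.
The 2 values of 96 share dense rank 9.
Remaining distinct values take the next consecutive integers.

5, 3, 7, 6, 7, 9, 1, 9, 4, 8, 2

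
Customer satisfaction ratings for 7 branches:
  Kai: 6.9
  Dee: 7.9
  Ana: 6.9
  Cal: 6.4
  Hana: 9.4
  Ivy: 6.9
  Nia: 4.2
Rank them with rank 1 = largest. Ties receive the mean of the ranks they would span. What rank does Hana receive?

Sorted (descending): 9.4, 7.9, 6.9, 6.9, 6.9, 6.4, 4.2
The 3 values of 6.9 occupy positions 3–5 → average rank 4.
Hana has value 9.4 → rank 1.

1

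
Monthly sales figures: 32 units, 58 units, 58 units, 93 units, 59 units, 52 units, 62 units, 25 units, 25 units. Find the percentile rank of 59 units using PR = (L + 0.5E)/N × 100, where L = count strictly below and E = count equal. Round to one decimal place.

72.2

N = 9.
Strictly below 59: 6. Equal to 59: 1.
PR = (6 + 0.5·1)/9 × 100 = 72.2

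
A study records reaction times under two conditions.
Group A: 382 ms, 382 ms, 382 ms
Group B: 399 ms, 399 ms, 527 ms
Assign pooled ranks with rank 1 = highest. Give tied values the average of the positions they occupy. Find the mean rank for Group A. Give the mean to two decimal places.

Sorted (descending): 527, 399, 399, 382, 382, 382
The 2 values of 399 occupy positions 2–3 → average rank (2+3)/2 = 2.5.
The 3 values of 382 occupy positions 4–6 → average rank 5.
Group A values → pooled ranks: 382→5, 382→5, 382→5
Mean rank = (5 + 5 + 5) / 3 = 5.00

5.00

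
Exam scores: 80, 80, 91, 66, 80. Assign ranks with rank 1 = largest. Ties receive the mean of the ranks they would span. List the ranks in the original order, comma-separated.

3, 3, 1, 5, 3

Sorted (descending): 91, 80, 80, 80, 66
The 3 values of 80 occupy positions 2–4 → average rank 3.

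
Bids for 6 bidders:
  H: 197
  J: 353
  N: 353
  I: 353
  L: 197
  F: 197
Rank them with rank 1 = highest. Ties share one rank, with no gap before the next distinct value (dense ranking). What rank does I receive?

Sorted (descending): 353, 353, 353, 197, 197, 197
The 3 values of 353 share dense rank 1.
The 3 values of 197 share dense rank 2.
I has value 353 → rank 1.

1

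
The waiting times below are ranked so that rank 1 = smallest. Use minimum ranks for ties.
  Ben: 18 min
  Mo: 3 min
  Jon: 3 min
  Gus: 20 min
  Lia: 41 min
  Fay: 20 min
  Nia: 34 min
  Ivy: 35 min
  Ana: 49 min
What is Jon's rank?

1

Sorted (ascending): 3, 3, 18, 20, 20, 34, 35, 41, 49
The 2 values of 3 occupy positions 1–2 → each gets rank 1.
The 2 values of 20 occupy positions 4–5 → each gets rank 4.
Jon has value 3 min → rank 1.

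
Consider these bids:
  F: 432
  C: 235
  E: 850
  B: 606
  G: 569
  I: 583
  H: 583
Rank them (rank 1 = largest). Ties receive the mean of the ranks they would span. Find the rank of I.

3.5

Sorted (descending): 850, 606, 583, 583, 569, 432, 235
The 2 values of 583 occupy positions 3–4 → average rank (3+4)/2 = 3.5.
I has value 583 → rank 3.5.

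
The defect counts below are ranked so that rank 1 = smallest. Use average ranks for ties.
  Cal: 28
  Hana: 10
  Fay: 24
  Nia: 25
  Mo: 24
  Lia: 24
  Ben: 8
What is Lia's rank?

4

Sorted (ascending): 8, 10, 24, 24, 24, 25, 28
The 3 values of 24 occupy positions 3–5 → average rank 4.
Lia has value 24 → rank 4.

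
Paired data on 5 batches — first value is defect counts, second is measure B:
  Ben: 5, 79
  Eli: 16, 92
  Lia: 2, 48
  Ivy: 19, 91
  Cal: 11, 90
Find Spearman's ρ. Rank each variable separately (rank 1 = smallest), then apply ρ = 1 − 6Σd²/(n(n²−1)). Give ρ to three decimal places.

Ranks of variable 1: 2, 4, 1, 5, 3
Ranks of variable 2: 2, 5, 1, 4, 3
d = r₁ − r₂: 0, -1, 0, 1, 0
d²: 0, 1, 0, 1, 0; Σd² = 2
ρ = 1 − 6·2/(5·24) = 1 − 12/120 = 0.900

0.900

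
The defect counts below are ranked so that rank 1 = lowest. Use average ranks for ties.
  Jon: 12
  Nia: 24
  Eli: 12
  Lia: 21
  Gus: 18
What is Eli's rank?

1.5

Sorted (ascending): 12, 12, 18, 21, 24
The 2 values of 12 occupy positions 1–2 → average rank (1+2)/2 = 1.5.
Eli has value 12 → rank 1.5.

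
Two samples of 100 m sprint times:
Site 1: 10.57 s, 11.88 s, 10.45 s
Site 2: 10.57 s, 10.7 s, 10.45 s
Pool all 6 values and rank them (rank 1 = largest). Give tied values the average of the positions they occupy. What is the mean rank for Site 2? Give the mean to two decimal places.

3.67

Sorted (descending): 11.88, 10.7, 10.57, 10.57, 10.45, 10.45
The 2 values of 10.57 occupy positions 3–4 → average rank (3+4)/2 = 3.5.
The 2 values of 10.45 occupy positions 5–6 → average rank (5+6)/2 = 5.5.
Site 2 values → pooled ranks: 10.57→3.5, 10.7→2, 10.45→5.5
Mean rank = (3.5 + 2 + 5.5) / 3 = 3.67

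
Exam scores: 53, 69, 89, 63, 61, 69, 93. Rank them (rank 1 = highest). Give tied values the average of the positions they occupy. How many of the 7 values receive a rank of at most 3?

Sorted (descending): 93, 89, 69, 69, 63, 61, 53
The 2 values of 69 occupy positions 3–4 → average rank (3+4)/2 = 3.5.
Ranks ≤ 3: {1, 2} → 2 values.

2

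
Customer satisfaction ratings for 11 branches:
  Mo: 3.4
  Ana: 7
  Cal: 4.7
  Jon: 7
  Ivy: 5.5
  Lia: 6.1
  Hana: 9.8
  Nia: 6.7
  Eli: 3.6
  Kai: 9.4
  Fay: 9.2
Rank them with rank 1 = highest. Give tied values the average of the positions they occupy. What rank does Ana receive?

4.5

Sorted (descending): 9.8, 9.4, 9.2, 7, 7, 6.7, 6.1, 5.5, 4.7, 3.6, 3.4
The 2 values of 7 occupy positions 4–5 → average rank (4+5)/2 = 4.5.
Ana has value 7 → rank 4.5.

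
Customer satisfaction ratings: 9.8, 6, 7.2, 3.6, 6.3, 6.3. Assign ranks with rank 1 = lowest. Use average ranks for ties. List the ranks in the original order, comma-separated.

6, 2, 5, 1, 3.5, 3.5

Sorted (ascending): 3.6, 6, 6.3, 6.3, 7.2, 9.8
The 2 values of 6.3 occupy positions 3–4 → average rank (3+4)/2 = 3.5.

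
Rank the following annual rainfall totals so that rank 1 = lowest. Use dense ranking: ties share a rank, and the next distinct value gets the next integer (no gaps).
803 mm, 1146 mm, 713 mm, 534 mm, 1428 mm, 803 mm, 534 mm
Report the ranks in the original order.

Sorted (ascending): 534, 534, 713, 803, 803, 1146, 1428
The 2 values of 534 share dense rank 1.
The 2 values of 803 share dense rank 3.
Remaining distinct values take the next consecutive integers.

3, 4, 2, 1, 5, 3, 1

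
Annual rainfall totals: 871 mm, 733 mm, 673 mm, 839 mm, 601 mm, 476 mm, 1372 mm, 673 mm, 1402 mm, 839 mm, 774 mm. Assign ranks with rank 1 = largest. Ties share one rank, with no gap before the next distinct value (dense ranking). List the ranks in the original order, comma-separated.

3, 6, 7, 4, 8, 9, 2, 7, 1, 4, 5

Sorted (descending): 1402, 1372, 871, 839, 839, 774, 733, 673, 673, 601, 476
The 2 values of 839 share dense rank 4.
The 2 values of 673 share dense rank 7.
Remaining distinct values take the next consecutive integers.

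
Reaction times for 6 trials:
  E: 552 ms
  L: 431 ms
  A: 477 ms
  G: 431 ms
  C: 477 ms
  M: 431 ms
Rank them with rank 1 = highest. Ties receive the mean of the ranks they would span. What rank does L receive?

Sorted (descending): 552, 477, 477, 431, 431, 431
The 2 values of 477 occupy positions 2–3 → average rank (2+3)/2 = 2.5.
The 3 values of 431 occupy positions 4–6 → average rank 5.
L has value 431 ms → rank 5.

5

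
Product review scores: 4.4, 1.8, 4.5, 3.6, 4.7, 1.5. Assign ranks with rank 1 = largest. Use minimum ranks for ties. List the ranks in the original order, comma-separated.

3, 5, 2, 4, 1, 6

Sorted (descending): 4.7, 4.5, 4.4, 3.6, 1.8, 1.5
No ties — each value takes its position as its rank.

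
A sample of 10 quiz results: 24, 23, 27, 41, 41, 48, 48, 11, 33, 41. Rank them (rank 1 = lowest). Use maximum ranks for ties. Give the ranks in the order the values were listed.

Sorted (ascending): 11, 23, 24, 27, 33, 41, 41, 41, 48, 48
The 3 values of 41 occupy positions 6–8 → each gets rank 8.
The 2 values of 48 occupy positions 9–10 → each gets rank 10.

3, 2, 4, 8, 8, 10, 10, 1, 5, 8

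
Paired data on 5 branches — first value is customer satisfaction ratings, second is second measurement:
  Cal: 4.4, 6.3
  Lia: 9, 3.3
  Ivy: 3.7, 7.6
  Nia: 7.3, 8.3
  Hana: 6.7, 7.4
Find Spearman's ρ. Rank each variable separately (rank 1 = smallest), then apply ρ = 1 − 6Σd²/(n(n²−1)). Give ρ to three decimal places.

-0.300

Ranks of variable 1: 2, 5, 1, 4, 3
Ranks of variable 2: 2, 1, 4, 5, 3
d = r₁ − r₂: 0, 4, -3, -1, 0
d²: 0, 16, 9, 1, 0; Σd² = 26
ρ = 1 − 6·26/(5·24) = 1 − 156/120 = -0.300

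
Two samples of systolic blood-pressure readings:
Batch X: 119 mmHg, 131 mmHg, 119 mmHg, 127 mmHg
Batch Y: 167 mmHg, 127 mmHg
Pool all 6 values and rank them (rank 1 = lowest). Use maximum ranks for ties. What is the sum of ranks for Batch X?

Sorted (ascending): 119, 119, 127, 127, 131, 167
The 2 values of 119 occupy positions 1–2 → each gets rank 2.
The 2 values of 127 occupy positions 3–4 → each gets rank 4.
Batch X values → pooled ranks: 119→2, 131→5, 119→2, 127→4
Rank sum = 2 + 5 + 2 + 4 = 13

13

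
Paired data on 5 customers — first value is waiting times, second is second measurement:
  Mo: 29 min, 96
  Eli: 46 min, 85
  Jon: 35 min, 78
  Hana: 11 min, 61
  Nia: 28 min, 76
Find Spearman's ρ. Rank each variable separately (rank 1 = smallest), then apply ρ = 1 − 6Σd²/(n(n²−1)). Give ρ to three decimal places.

Ranks of variable 1: 3, 5, 4, 1, 2
Ranks of variable 2: 5, 4, 3, 1, 2
d = r₁ − r₂: -2, 1, 1, 0, 0
d²: 4, 1, 1, 0, 0; Σd² = 6
ρ = 1 − 6·6/(5·24) = 1 − 36/120 = 0.700

0.700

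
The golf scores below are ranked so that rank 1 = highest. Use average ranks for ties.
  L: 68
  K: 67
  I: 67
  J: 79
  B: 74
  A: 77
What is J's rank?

1

Sorted (descending): 79, 77, 74, 68, 67, 67
The 2 values of 67 occupy positions 5–6 → average rank (5+6)/2 = 5.5.
J has value 79 → rank 1.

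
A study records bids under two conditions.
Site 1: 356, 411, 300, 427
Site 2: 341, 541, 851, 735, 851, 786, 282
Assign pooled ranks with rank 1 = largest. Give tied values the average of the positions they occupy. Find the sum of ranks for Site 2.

Sorted (descending): 851, 851, 786, 735, 541, 427, 411, 356, 341, 300, 282
The 2 values of 851 occupy positions 1–2 → average rank (1+2)/2 = 1.5.
Site 2 values → pooled ranks: 341→9, 541→5, 851→1.5, 735→4, 851→1.5, 786→3, 282→11
Rank sum = 9 + 5 + 1.5 + 4 + 1.5 + 3 + 11 = 35

35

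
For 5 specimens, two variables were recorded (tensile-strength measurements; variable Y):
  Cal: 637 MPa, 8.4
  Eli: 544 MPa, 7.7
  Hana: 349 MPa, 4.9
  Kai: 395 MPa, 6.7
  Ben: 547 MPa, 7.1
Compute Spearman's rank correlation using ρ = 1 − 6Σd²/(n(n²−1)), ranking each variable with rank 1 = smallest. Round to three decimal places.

Ranks of variable 1: 5, 3, 1, 2, 4
Ranks of variable 2: 5, 4, 1, 2, 3
d = r₁ − r₂: 0, -1, 0, 0, 1
d²: 0, 1, 0, 0, 1; Σd² = 2
ρ = 1 − 6·2/(5·24) = 1 − 12/120 = 0.900

0.900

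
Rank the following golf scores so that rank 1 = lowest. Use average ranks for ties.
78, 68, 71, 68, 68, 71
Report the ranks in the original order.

6, 2, 4.5, 2, 2, 4.5

Sorted (ascending): 68, 68, 68, 71, 71, 78
The 3 values of 68 occupy positions 1–3 → average rank 2.
The 2 values of 71 occupy positions 4–5 → average rank (4+5)/2 = 4.5.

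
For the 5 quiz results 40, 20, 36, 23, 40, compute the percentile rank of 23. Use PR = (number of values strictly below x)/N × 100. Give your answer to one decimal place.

20.0

N = 5.
Strictly below 23: 1. Equal to 23: 1.
PR = 1/5 × 100 = 20.0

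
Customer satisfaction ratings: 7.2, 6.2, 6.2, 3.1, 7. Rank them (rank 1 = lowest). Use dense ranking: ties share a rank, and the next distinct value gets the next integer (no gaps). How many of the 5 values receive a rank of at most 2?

3

Sorted (ascending): 3.1, 6.2, 6.2, 7, 7.2
The 2 values of 6.2 share dense rank 2.
Remaining distinct values take the next consecutive integers.
Ranks ≤ 2: {1, 2, 2} → 3 values.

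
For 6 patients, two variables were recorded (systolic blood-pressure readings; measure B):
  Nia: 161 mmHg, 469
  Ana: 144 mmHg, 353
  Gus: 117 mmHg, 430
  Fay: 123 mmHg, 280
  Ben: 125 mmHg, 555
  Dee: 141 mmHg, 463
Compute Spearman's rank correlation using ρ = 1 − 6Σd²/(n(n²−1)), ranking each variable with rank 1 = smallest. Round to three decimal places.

0.314

Ranks of variable 1: 6, 5, 1, 2, 3, 4
Ranks of variable 2: 5, 2, 3, 1, 6, 4
d = r₁ − r₂: 1, 3, -2, 1, -3, 0
d²: 1, 9, 4, 1, 9, 0; Σd² = 24
ρ = 1 − 6·24/(6·35) = 1 − 144/210 = 0.314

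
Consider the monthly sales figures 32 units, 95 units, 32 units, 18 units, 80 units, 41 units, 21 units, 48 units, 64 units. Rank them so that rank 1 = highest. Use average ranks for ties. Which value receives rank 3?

64

Sorted (descending): 95, 80, 64, 48, 41, 32, 32, 21, 18
The 2 values of 32 occupy positions 6–7 → average rank (6+7)/2 = 6.5.
Rank 3 → value 64.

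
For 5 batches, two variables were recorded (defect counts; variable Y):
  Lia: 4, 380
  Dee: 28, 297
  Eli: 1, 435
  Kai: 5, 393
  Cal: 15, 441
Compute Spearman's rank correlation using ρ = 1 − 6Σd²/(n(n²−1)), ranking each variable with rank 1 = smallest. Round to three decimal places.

Ranks of variable 1: 2, 5, 1, 3, 4
Ranks of variable 2: 2, 1, 4, 3, 5
d = r₁ − r₂: 0, 4, -3, 0, -1
d²: 0, 16, 9, 0, 1; Σd² = 26
ρ = 1 − 6·26/(5·24) = 1 − 156/120 = -0.300

-0.300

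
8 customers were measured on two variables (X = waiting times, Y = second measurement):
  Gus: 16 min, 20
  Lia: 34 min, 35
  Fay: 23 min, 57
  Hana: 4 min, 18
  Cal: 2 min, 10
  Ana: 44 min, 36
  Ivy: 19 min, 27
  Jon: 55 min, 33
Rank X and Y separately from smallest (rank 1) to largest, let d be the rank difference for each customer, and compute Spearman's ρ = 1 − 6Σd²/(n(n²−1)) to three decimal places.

Ranks of variable 1: 3, 6, 5, 2, 1, 7, 4, 8
Ranks of variable 2: 3, 6, 8, 2, 1, 7, 4, 5
d = r₁ − r₂: 0, 0, -3, 0, 0, 0, 0, 3
d²: 0, 0, 9, 0, 0, 0, 0, 9; Σd² = 18
ρ = 1 − 6·18/(8·63) = 1 − 108/504 = 0.786

0.786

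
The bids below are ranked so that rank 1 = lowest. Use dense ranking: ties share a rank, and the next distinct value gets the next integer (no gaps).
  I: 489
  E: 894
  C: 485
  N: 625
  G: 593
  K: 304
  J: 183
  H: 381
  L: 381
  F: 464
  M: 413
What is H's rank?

Sorted (ascending): 183, 304, 381, 381, 413, 464, 485, 489, 593, 625, 894
The 2 values of 381 share dense rank 3.
Remaining distinct values take the next consecutive integers.
H has value 381 → rank 3.

3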